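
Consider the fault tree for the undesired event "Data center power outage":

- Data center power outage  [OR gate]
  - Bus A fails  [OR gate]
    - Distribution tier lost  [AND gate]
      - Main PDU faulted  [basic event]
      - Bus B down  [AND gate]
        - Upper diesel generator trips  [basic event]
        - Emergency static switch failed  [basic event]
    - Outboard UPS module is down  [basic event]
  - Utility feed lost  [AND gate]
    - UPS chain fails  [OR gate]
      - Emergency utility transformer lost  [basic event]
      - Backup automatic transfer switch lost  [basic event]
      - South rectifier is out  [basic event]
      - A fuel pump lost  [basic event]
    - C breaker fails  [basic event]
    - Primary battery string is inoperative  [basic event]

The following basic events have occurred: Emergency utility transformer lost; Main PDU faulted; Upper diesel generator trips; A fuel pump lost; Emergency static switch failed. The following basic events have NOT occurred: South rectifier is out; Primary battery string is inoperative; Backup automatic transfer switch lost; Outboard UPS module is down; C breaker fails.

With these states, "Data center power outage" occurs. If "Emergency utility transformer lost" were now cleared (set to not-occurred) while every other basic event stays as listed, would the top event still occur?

Counterfactual: set "Emergency utility transformer lost" to not occurred.
Bus B down [AND]: Upper diesel generator trips=occurs, Emergency static switch failed=occurs → all inputs occur → occurs.
Distribution tier lost [AND]: Main PDU faulted=occurs, Bus B down=occurs → all inputs occur → occurs.
Bus A fails [OR]: Distribution tier lost=occurs, Outboard UPS module is down=not → at least one input occurs → occurs.
UPS chain fails [OR]: Emergency utility transformer lost=not, Backup automatic transfer switch lost=not, South rectifier is out=not, A fuel pump lost=occurs → at least one input occurs → occurs.
Utility feed lost [AND]: UPS chain fails=occurs, C breaker fails=not, Primary battery string is inoperative=not → not all inputs occur → does not occur.
Data center power outage [OR]: Bus A fails=occurs, Utility feed lost=not → at least one input occurs → occurs.

Yes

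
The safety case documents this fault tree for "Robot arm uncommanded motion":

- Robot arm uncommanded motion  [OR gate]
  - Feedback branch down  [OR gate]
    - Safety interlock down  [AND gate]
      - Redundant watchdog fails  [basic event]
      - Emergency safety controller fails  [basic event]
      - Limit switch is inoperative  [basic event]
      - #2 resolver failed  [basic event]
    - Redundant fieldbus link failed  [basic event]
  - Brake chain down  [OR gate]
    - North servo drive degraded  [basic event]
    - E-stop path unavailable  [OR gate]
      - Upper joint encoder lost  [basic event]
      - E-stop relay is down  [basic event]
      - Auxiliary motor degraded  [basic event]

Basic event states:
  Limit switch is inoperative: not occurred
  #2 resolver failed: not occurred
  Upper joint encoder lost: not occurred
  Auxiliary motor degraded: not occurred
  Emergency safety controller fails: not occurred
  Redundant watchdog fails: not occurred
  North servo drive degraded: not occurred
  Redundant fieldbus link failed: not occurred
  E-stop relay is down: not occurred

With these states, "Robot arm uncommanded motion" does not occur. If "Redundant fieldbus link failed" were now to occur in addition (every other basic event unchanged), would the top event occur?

Yes

Counterfactual: set "Redundant fieldbus link failed" to occurred.
Safety interlock down [AND]: Redundant watchdog fails=not, Emergency safety controller fails=not, Limit switch is inoperative=not, #2 resolver failed=not → not all inputs occur → does not occur.
Feedback branch down [OR]: Safety interlock down=not, Redundant fieldbus link failed=occurs → at least one input occurs → occurs.
E-stop path unavailable [OR]: Upper joint encoder lost=not, E-stop relay is down=not, Auxiliary motor degraded=not → no input occurs → does not occur.
Brake chain down [OR]: North servo drive degraded=not, E-stop path unavailable=not → no input occurs → does not occur.
Robot arm uncommanded motion [OR]: Feedback branch down=occurs, Brake chain down=not → at least one input occurs → occurs.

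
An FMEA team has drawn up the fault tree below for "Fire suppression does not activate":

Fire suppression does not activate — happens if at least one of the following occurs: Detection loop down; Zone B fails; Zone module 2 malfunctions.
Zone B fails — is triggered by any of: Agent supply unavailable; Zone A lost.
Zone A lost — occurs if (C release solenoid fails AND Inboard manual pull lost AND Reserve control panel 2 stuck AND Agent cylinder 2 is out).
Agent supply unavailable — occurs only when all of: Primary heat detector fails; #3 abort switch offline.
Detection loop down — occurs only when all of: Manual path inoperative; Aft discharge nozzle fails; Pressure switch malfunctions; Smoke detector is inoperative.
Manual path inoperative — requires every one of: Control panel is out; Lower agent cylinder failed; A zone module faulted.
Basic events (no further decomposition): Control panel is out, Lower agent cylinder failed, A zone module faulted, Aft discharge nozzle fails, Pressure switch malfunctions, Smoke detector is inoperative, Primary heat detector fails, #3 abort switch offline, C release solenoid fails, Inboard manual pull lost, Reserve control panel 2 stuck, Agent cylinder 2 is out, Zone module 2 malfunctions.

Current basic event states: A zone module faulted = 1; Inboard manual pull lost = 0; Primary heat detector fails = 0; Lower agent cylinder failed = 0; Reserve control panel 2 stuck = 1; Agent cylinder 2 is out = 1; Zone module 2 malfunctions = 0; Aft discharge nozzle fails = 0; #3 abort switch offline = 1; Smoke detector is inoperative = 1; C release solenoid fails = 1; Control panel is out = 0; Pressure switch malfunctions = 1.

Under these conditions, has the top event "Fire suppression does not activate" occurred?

No

Manual path inoperative [AND]: Control panel is out=not, Lower agent cylinder failed=not, A zone module faulted=occurs → not all inputs occur → does not occur.
Detection loop down [AND]: Manual path inoperative=not, Aft discharge nozzle fails=not, Pressure switch malfunctions=occurs, Smoke detector is inoperative=occurs → not all inputs occur → does not occur.
Agent supply unavailable [AND]: Primary heat detector fails=not, #3 abort switch offline=occurs → not all inputs occur → does not occur.
Zone A lost [AND]: C release solenoid fails=occurs, Inboard manual pull lost=not, Reserve control panel 2 stuck=occurs, Agent cylinder 2 is out=occurs → not all inputs occur → does not occur.
Zone B fails [OR]: Agent supply unavailable=not, Zone A lost=not → no input occurs → does not occur.
Fire suppression does not activate [OR]: Detection loop down=not, Zone B fails=not, Zone module 2 malfunctions=not → no input occurs → does not occur.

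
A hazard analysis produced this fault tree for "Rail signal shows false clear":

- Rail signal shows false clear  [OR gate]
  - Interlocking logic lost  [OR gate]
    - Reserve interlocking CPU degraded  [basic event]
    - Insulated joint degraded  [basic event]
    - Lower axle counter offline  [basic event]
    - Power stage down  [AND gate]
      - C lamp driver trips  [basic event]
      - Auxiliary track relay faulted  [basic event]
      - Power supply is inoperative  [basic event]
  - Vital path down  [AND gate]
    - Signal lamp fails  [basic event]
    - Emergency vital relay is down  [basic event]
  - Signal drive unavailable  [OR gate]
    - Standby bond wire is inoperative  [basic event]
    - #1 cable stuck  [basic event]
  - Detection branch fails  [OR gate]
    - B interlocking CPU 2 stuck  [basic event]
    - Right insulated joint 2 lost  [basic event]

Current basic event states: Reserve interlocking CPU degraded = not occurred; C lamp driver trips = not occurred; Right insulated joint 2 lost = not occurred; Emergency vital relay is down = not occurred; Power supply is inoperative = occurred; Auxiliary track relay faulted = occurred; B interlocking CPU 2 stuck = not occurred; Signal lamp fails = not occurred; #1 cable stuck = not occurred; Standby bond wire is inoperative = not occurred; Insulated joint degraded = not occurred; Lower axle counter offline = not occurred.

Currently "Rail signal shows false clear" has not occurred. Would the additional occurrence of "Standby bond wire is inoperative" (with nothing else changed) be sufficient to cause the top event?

Yes

Counterfactual: set "Standby bond wire is inoperative" to occurred.
Power stage down [AND]: C lamp driver trips=not, Auxiliary track relay faulted=occurs, Power supply is inoperative=occurs → not all inputs occur → does not occur.
Interlocking logic lost [OR]: Reserve interlocking CPU degraded=not, Insulated joint degraded=not, Lower axle counter offline=not, Power stage down=not → no input occurs → does not occur.
Vital path down [AND]: Signal lamp fails=not, Emergency vital relay is down=not → not all inputs occur → does not occur.
Signal drive unavailable [OR]: Standby bond wire is inoperative=occurs, #1 cable stuck=not → at least one input occurs → occurs.
Detection branch fails [OR]: B interlocking CPU 2 stuck=not, Right insulated joint 2 lost=not → no input occurs → does not occur.
Rail signal shows false clear [OR]: Interlocking logic lost=not, Vital path down=not, Signal drive unavailable=occurs, Detection branch fails=not → at least one input occurs → occurs.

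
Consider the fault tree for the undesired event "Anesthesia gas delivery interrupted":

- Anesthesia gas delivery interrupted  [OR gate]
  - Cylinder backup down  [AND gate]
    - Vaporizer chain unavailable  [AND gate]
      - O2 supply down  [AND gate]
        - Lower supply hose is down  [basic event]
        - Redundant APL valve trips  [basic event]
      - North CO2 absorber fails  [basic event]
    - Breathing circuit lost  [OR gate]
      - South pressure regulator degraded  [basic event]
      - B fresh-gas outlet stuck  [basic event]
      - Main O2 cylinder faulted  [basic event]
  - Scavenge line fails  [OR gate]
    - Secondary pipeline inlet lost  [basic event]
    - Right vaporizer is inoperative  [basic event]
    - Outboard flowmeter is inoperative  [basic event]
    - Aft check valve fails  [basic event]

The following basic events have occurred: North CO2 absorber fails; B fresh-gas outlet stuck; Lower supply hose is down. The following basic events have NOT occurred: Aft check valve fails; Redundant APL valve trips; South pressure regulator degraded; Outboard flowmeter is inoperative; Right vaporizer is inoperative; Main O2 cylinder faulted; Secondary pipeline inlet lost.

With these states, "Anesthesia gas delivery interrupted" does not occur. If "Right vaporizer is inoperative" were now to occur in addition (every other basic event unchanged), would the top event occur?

Yes

Counterfactual: set "Right vaporizer is inoperative" to occurred.
O2 supply down [AND]: Lower supply hose is down=occurs, Redundant APL valve trips=not → not all inputs occur → does not occur.
Vaporizer chain unavailable [AND]: O2 supply down=not, North CO2 absorber fails=occurs → not all inputs occur → does not occur.
Breathing circuit lost [OR]: South pressure regulator degraded=not, B fresh-gas outlet stuck=occurs, Main O2 cylinder faulted=not → at least one input occurs → occurs.
Cylinder backup down [AND]: Vaporizer chain unavailable=not, Breathing circuit lost=occurs → not all inputs occur → does not occur.
Scavenge line fails [OR]: Secondary pipeline inlet lost=not, Right vaporizer is inoperative=occurs, Outboard flowmeter is inoperative=not, Aft check valve fails=not → at least one input occurs → occurs.
Anesthesia gas delivery interrupted [OR]: Cylinder backup down=not, Scavenge line fails=occurs → at least one input occurs → occurs.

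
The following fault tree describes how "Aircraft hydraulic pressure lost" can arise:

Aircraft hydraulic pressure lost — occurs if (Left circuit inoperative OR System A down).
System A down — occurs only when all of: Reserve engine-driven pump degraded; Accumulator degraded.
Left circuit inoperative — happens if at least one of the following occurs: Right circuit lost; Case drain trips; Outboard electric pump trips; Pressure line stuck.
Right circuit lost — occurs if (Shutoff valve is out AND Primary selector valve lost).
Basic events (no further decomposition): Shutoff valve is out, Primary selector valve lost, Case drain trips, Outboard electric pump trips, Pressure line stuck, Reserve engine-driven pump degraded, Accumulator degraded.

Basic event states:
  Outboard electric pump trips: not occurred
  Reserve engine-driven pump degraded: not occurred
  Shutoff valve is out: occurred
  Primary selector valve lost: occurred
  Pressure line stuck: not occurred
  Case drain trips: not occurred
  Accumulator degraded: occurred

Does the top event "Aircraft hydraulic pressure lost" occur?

Right circuit lost [AND]: Shutoff valve is out=occurs, Primary selector valve lost=occurs → all inputs occur → occurs.
Left circuit inoperative [OR]: Right circuit lost=occurs, Case drain trips=not, Outboard electric pump trips=not, Pressure line stuck=not → at least one input occurs → occurs.
System A down [AND]: Reserve engine-driven pump degraded=not, Accumulator degraded=occurs → not all inputs occur → does not occur.
Aircraft hydraulic pressure lost [OR]: Left circuit inoperative=occurs, System A down=not → at least one input occurs → occurs.

Yes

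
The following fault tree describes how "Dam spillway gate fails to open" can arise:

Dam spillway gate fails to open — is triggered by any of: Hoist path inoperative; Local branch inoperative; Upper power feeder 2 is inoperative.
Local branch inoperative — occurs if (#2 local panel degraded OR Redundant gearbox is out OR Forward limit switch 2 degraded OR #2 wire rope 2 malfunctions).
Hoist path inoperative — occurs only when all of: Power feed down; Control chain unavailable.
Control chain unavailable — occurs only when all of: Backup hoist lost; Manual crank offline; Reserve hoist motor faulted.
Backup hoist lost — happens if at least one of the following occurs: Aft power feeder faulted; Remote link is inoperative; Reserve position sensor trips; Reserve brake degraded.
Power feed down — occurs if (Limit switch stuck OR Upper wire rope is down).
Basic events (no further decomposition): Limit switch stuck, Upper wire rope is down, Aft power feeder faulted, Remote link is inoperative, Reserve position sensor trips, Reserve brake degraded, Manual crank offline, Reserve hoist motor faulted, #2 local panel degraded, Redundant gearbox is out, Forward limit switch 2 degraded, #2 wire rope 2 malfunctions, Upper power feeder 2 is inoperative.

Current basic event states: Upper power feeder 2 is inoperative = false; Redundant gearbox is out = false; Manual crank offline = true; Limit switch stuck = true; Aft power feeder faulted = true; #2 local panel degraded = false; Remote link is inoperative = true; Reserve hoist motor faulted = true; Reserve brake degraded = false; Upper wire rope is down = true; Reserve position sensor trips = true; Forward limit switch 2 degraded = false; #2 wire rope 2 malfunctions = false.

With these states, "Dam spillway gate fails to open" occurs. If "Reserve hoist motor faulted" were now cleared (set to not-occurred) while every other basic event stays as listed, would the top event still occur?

No

Counterfactual: set "Reserve hoist motor faulted" to not occurred.
Power feed down [OR]: Limit switch stuck=occurs, Upper wire rope is down=occurs → at least one input occurs → occurs.
Backup hoist lost [OR]: Aft power feeder faulted=occurs, Remote link is inoperative=occurs, Reserve position sensor trips=occurs, Reserve brake degraded=not → at least one input occurs → occurs.
Control chain unavailable [AND]: Backup hoist lost=occurs, Manual crank offline=occurs, Reserve hoist motor faulted=not → not all inputs occur → does not occur.
Hoist path inoperative [AND]: Power feed down=occurs, Control chain unavailable=not → not all inputs occur → does not occur.
Local branch inoperative [OR]: #2 local panel degraded=not, Redundant gearbox is out=not, Forward limit switch 2 degraded=not, #2 wire rope 2 malfunctions=not → no input occurs → does not occur.
Dam spillway gate fails to open [OR]: Hoist path inoperative=not, Local branch inoperative=not, Upper power feeder 2 is inoperative=not → no input occurs → does not occur.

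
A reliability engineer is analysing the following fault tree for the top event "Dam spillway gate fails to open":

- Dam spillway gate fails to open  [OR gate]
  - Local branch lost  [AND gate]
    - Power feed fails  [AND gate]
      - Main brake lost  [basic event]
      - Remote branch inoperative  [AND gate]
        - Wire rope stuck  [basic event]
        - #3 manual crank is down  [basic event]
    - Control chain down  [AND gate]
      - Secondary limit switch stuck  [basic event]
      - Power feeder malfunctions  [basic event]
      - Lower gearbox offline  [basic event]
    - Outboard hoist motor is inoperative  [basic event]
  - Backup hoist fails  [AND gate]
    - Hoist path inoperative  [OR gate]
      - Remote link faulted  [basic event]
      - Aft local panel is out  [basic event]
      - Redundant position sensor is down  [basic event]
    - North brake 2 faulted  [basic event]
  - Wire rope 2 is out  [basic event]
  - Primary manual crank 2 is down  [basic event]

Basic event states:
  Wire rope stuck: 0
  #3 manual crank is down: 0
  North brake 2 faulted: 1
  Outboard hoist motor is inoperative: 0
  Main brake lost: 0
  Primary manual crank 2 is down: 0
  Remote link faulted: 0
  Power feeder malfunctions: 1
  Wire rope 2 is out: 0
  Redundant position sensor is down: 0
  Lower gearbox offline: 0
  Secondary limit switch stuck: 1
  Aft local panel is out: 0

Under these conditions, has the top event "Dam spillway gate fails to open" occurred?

No

Remote branch inoperative [AND]: Wire rope stuck=not, #3 manual crank is down=not → not all inputs occur → does not occur.
Power feed fails [AND]: Main brake lost=not, Remote branch inoperative=not → not all inputs occur → does not occur.
Control chain down [AND]: Secondary limit switch stuck=occurs, Power feeder malfunctions=occurs, Lower gearbox offline=not → not all inputs occur → does not occur.
Local branch lost [AND]: Power feed fails=not, Control chain down=not, Outboard hoist motor is inoperative=not → not all inputs occur → does not occur.
Hoist path inoperative [OR]: Remote link faulted=not, Aft local panel is out=not, Redundant position sensor is down=not → no input occurs → does not occur.
Backup hoist fails [AND]: Hoist path inoperative=not, North brake 2 faulted=occurs → not all inputs occur → does not occur.
Dam spillway gate fails to open [OR]: Local branch lost=not, Backup hoist fails=not, Wire rope 2 is out=not, Primary manual crank 2 is down=not → no input occurs → does not occur.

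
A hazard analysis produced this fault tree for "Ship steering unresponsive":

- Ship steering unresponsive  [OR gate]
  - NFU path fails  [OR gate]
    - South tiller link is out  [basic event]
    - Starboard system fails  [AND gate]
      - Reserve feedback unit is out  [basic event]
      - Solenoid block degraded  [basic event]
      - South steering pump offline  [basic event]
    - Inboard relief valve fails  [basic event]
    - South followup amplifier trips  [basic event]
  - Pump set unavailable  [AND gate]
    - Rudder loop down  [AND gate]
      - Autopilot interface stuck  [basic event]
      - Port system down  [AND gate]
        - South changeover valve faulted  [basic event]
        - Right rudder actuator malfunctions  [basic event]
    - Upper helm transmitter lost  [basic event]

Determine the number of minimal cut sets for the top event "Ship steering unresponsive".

5

Starboard system fails [AND]: one cut set from each child combined → 1 × 1 × 1 = 1 cut set(s).
NFU path fails [OR]: union of children's cut sets → 4 cut set(s).
Port system down [AND]: one cut set from each child combined → 1 × 1 = 1 cut set(s).
Rudder loop down [AND]: one cut set from each child combined → 1 × 1 = 1 cut set(s).
Pump set unavailable [AND]: one cut set from each child combined → 1 × 1 = 1 cut set(s).
Ship steering unresponsive [OR]: union of children's cut sets → 5 cut set(s).
Minimal cut sets: {South tiller link is out}; {Reserve feedback unit is out, Solenoid block degraded, South steering pump offline}; {Inboard relief valve fails}; {South followup amplifier trips}; {Autopilot interface stuck, Right rudder actuator malfunctions, South changeover valve faulted, Upper helm transmitter lost}.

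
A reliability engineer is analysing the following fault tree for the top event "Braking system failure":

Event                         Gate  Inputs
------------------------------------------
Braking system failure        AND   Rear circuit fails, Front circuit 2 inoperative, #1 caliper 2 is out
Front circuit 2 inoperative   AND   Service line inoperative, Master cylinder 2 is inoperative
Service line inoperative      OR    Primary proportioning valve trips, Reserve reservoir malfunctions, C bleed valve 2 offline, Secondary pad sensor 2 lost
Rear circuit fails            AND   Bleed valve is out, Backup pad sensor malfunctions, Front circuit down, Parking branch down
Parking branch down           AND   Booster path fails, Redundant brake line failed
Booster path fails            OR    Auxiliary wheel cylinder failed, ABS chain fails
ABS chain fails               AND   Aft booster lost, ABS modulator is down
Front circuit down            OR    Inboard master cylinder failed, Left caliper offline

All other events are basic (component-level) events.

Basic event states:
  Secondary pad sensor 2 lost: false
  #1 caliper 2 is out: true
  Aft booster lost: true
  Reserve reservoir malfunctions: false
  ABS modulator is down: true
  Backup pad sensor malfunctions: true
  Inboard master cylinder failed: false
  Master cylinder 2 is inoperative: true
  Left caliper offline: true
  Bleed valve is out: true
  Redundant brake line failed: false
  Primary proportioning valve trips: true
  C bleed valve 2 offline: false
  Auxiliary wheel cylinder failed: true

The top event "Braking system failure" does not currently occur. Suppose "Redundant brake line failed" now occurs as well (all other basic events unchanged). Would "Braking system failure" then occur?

Yes

Counterfactual: set "Redundant brake line failed" to occurred.
Front circuit down [OR]: Inboard master cylinder failed=not, Left caliper offline=occurs → at least one input occurs → occurs.
ABS chain fails [AND]: Aft booster lost=occurs, ABS modulator is down=occurs → all inputs occur → occurs.
Booster path fails [OR]: Auxiliary wheel cylinder failed=occurs, ABS chain fails=occurs → at least one input occurs → occurs.
Parking branch down [AND]: Booster path fails=occurs, Redundant brake line failed=occurs → all inputs occur → occurs.
Rear circuit fails [AND]: Bleed valve is out=occurs, Backup pad sensor malfunctions=occurs, Front circuit down=occurs, Parking branch down=occurs → all inputs occur → occurs.
Service line inoperative [OR]: Primary proportioning valve trips=occurs, Reserve reservoir malfunctions=not, C bleed valve 2 offline=not, Secondary pad sensor 2 lost=not → at least one input occurs → occurs.
Front circuit 2 inoperative [AND]: Service line inoperative=occurs, Master cylinder 2 is inoperative=occurs → all inputs occur → occurs.
Braking system failure [AND]: Rear circuit fails=occurs, Front circuit 2 inoperative=occurs, #1 caliper 2 is out=occurs → all inputs occur → occurs.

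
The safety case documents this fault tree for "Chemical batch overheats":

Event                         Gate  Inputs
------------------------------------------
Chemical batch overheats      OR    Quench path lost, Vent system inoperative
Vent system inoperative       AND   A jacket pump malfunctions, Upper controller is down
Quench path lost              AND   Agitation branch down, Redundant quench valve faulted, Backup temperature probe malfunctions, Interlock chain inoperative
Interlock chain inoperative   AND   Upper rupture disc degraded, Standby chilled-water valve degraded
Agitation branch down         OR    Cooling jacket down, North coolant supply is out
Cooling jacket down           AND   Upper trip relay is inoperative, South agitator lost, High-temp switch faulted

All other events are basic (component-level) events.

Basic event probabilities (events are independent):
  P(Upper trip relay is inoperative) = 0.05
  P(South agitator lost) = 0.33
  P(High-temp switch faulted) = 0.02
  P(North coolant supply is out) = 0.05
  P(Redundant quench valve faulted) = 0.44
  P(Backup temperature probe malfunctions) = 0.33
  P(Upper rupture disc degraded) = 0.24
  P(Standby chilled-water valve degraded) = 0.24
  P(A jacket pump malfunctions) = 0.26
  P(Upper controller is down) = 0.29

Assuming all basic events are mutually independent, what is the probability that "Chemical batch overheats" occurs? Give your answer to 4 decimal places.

0.0758

P(Cooling jacket down) [AND] = 0.05 × 0.33 × 0.02 = 0.000330
P(Agitation branch down) [OR] = 1 − (1−0.000330) × (1−0.05) = 0.050314
P(Interlock chain inoperative) [AND] = 0.24 × 0.24 = 0.057600
P(Quench path lost) [AND] = 0.050314 × 0.44 × 0.33 × 0.057600 = 0.000421
P(Vent system inoperative) [AND] = 0.26 × 0.29 = 0.075400
P(Chemical batch overheats) [OR] = 1 − (1−0.000421) × (1−0.075400) = 0.075789
Rounded to 4 decimal places: P(Chemical batch overheats) ≈ 0.0758.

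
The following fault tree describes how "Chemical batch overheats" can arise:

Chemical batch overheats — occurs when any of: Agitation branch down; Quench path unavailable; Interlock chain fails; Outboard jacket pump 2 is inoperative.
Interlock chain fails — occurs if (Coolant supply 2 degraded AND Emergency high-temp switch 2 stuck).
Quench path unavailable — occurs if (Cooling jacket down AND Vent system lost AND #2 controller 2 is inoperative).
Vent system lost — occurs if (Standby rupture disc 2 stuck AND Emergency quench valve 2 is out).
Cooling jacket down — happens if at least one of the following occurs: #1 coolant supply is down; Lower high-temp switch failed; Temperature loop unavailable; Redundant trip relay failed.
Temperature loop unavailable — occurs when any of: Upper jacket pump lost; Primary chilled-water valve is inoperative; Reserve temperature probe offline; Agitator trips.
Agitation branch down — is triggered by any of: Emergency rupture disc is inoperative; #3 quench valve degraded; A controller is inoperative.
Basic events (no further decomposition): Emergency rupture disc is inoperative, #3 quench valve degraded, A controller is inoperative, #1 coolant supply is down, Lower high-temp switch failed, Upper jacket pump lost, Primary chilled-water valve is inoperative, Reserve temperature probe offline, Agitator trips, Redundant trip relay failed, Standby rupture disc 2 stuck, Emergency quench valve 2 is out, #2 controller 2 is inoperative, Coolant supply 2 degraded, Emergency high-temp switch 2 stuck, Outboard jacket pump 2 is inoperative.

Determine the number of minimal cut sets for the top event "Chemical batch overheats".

Agitation branch down [OR]: union of children's cut sets → 3 cut set(s).
Temperature loop unavailable [OR]: union of children's cut sets → 4 cut set(s).
Cooling jacket down [OR]: union of children's cut sets → 7 cut set(s).
Vent system lost [AND]: one cut set from each child combined → 1 × 1 = 1 cut set(s).
Quench path unavailable [AND]: one cut set from each child combined → 7 × 1 × 1 = 7 cut set(s).
Interlock chain fails [AND]: one cut set from each child combined → 1 × 1 = 1 cut set(s).
Chemical batch overheats [OR]: union of children's cut sets → 12 cut set(s).

12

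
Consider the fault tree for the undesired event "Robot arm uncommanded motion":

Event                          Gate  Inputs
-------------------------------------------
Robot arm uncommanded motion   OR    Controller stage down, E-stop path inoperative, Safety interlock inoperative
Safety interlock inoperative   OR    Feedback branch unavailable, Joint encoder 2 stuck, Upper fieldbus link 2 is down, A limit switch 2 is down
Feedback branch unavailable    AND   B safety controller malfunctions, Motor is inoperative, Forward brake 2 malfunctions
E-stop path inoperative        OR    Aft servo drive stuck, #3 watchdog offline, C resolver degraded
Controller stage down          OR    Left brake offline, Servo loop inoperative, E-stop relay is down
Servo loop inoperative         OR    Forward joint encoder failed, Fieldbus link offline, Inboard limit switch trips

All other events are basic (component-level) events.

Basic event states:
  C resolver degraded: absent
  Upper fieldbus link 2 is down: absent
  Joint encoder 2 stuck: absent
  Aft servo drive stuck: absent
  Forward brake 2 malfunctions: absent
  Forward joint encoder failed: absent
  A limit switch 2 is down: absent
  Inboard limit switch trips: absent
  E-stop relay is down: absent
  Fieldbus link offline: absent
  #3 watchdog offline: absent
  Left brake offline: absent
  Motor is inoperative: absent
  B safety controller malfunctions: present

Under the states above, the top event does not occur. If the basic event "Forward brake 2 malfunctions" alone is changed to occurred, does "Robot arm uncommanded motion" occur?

Counterfactual: set "Forward brake 2 malfunctions" to occurred.
Servo loop inoperative [OR]: Forward joint encoder failed=not, Fieldbus link offline=not, Inboard limit switch trips=not → no input occurs → does not occur.
Controller stage down [OR]: Left brake offline=not, Servo loop inoperative=not, E-stop relay is down=not → no input occurs → does not occur.
E-stop path inoperative [OR]: Aft servo drive stuck=not, #3 watchdog offline=not, C resolver degraded=not → no input occurs → does not occur.
Feedback branch unavailable [AND]: B safety controller malfunctions=occurs, Motor is inoperative=not, Forward brake 2 malfunctions=occurs → not all inputs occur → does not occur.
Safety interlock inoperative [OR]: Feedback branch unavailable=not, Joint encoder 2 stuck=not, Upper fieldbus link 2 is down=not, A limit switch 2 is down=not → no input occurs → does not occur.
Robot arm uncommanded motion [OR]: Controller stage down=not, E-stop path inoperative=not, Safety interlock inoperative=not → no input occurs → does not occur.

No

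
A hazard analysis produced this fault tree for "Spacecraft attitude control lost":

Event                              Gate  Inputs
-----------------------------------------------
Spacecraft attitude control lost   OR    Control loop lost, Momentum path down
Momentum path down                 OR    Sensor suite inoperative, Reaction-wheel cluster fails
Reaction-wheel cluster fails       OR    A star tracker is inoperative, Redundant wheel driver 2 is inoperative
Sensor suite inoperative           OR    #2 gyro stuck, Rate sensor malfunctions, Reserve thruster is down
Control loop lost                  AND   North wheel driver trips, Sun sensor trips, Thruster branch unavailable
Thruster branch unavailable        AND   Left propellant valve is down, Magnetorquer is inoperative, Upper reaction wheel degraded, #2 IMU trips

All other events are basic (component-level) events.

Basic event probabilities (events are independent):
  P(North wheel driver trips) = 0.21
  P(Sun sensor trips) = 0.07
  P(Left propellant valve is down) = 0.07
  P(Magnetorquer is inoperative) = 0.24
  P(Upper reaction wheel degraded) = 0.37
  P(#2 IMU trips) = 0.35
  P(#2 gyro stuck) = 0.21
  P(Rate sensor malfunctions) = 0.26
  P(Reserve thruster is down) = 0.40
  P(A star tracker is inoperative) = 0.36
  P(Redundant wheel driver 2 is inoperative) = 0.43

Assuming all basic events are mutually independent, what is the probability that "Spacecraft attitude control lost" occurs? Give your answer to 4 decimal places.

0.8720

P(Thruster branch unavailable) [AND] = 0.07 × 0.24 × 0.37 × 0.35 = 0.002176
P(Control loop lost) [AND] = 0.21 × 0.07 × 0.002176 = 0.000032
P(Sensor suite inoperative) [OR] = 1 − (1−0.21) × (1−0.26) × (1−0.40) = 0.649240
P(Reaction-wheel cluster fails) [OR] = 1 − (1−0.36) × (1−0.43) = 0.635200
P(Momentum path down) [OR] = 1 − (1−0.649240) × (1−0.635200) = 0.872043
P(Spacecraft attitude control lost) [OR] = 1 − (1−0.000032) × (1−0.872043) = 0.872047
Rounded to 4 decimal places: P(Spacecraft attitude control lost) ≈ 0.8720.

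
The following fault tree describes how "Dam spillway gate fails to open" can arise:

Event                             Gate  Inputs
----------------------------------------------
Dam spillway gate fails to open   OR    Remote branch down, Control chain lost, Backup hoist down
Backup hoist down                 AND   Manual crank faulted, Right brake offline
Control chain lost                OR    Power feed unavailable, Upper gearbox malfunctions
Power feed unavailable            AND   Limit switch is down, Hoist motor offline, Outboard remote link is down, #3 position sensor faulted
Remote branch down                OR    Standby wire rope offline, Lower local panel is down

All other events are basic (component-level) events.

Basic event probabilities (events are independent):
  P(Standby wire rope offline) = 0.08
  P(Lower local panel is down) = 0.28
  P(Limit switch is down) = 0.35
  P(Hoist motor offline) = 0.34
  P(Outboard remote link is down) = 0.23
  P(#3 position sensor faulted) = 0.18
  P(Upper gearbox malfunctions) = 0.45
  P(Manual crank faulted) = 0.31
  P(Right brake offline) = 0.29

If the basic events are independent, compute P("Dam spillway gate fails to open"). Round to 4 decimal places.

P(Remote branch down) [OR] = 1 − (1−0.08) × (1−0.28) = 0.337600
P(Power feed unavailable) [AND] = 0.35 × 0.34 × 0.23 × 0.18 = 0.004927
P(Control chain lost) [OR] = 1 − (1−0.004927) × (1−0.45) = 0.452710
P(Backup hoist down) [AND] = 0.31 × 0.29 = 0.089900
P(Dam spillway gate fails to open) [OR] = 1 − (1−0.337600) × (1−0.452710) × (1−0.089900) = 0.670066
Rounded to 4 decimal places: P(Dam spillway gate fails to open) ≈ 0.6701.

0.6701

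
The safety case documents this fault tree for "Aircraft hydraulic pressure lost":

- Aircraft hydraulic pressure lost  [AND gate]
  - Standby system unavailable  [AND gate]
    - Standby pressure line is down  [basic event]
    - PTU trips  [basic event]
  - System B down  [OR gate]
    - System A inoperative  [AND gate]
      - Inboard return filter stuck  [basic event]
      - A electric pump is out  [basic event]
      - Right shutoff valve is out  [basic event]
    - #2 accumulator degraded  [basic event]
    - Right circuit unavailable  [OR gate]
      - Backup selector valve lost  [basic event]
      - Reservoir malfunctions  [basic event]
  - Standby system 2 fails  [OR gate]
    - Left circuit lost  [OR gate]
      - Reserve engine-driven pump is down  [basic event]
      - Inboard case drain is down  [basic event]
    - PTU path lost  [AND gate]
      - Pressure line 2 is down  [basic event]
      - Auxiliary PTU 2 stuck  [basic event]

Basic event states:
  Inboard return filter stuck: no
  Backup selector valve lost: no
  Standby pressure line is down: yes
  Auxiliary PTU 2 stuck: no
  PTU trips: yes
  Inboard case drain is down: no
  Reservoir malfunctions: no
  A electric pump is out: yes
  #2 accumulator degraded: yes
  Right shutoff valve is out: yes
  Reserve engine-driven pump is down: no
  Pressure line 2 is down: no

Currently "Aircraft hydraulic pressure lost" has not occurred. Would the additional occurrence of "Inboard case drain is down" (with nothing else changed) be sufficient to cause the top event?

Yes

Counterfactual: set "Inboard case drain is down" to occurred.
Standby system unavailable [AND]: Standby pressure line is down=occurs, PTU trips=occurs → all inputs occur → occurs.
System A inoperative [AND]: Inboard return filter stuck=not, A electric pump is out=occurs, Right shutoff valve is out=occurs → not all inputs occur → does not occur.
Right circuit unavailable [OR]: Backup selector valve lost=not, Reservoir malfunctions=not → no input occurs → does not occur.
System B down [OR]: System A inoperative=not, #2 accumulator degraded=occurs, Right circuit unavailable=not → at least one input occurs → occurs.
Left circuit lost [OR]: Reserve engine-driven pump is down=not, Inboard case drain is down=occurs → at least one input occurs → occurs.
PTU path lost [AND]: Pressure line 2 is down=not, Auxiliary PTU 2 stuck=not → not all inputs occur → does not occur.
Standby system 2 fails [OR]: Left circuit lost=occurs, PTU path lost=not → at least one input occurs → occurs.
Aircraft hydraulic pressure lost [AND]: Standby system unavailable=occurs, System B down=occurs, Standby system 2 fails=occurs → all inputs occur → occurs.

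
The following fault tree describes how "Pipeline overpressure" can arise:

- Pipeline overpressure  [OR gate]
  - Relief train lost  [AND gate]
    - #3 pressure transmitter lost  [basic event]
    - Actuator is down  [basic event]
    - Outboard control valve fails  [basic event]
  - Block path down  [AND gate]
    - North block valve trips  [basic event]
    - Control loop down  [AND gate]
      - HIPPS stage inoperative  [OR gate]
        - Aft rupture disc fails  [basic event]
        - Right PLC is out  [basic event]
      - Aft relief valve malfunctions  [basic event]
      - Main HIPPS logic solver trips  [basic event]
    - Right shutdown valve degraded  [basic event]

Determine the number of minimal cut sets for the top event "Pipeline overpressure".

Relief train lost [AND]: one cut set from each child combined → 1 × 1 × 1 = 1 cut set(s).
HIPPS stage inoperative [OR]: union of children's cut sets → 2 cut set(s).
Control loop down [AND]: one cut set from each child combined → 2 × 1 × 1 = 2 cut set(s).
Block path down [AND]: one cut set from each child combined → 1 × 2 × 1 = 2 cut set(s).
Pipeline overpressure [OR]: union of children's cut sets → 3 cut set(s).
Minimal cut sets: {#3 pressure transmitter lost, Actuator is down, Outboard control valve fails}; {Aft relief valve malfunctions, Aft rupture disc fails, Main HIPPS logic solver trips, North block valve trips, Right shutdown valve degraded}; {Aft relief valve malfunctions, Main HIPPS logic solver trips, North block valve trips, Right PLC is out, Right shutdown valve degraded}.

3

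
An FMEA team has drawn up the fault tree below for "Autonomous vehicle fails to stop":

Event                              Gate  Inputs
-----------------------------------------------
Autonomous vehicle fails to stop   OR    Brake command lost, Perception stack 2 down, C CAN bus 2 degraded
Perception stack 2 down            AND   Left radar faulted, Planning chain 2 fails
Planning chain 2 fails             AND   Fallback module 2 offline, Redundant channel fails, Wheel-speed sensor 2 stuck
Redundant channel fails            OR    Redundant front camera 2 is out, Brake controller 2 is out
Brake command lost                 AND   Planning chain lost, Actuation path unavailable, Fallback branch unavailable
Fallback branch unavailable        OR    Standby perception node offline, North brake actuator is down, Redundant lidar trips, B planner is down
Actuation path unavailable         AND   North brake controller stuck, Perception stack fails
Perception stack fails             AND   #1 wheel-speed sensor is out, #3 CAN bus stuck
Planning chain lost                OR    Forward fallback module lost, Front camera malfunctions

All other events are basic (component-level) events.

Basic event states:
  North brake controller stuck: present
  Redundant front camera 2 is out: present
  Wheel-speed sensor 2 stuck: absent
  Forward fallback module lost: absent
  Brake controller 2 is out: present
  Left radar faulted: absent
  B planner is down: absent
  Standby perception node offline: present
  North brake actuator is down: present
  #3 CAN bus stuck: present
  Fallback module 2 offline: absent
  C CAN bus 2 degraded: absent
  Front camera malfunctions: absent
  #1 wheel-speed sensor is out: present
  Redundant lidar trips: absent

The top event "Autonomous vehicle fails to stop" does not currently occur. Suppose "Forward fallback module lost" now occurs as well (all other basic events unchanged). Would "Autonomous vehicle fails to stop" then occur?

Yes

Counterfactual: set "Forward fallback module lost" to occurred.
Planning chain lost [OR]: Forward fallback module lost=occurs, Front camera malfunctions=not → at least one input occurs → occurs.
Perception stack fails [AND]: #1 wheel-speed sensor is out=occurs, #3 CAN bus stuck=occurs → all inputs occur → occurs.
Actuation path unavailable [AND]: North brake controller stuck=occurs, Perception stack fails=occurs → all inputs occur → occurs.
Fallback branch unavailable [OR]: Standby perception node offline=occurs, North brake actuator is down=occurs, Redundant lidar trips=not, B planner is down=not → at least one input occurs → occurs.
Brake command lost [AND]: Planning chain lost=occurs, Actuation path unavailable=occurs, Fallback branch unavailable=occurs → all inputs occur → occurs.
Redundant channel fails [OR]: Redundant front camera 2 is out=occurs, Brake controller 2 is out=occurs → at least one input occurs → occurs.
Planning chain 2 fails [AND]: Fallback module 2 offline=not, Redundant channel fails=occurs, Wheel-speed sensor 2 stuck=not → not all inputs occur → does not occur.
Perception stack 2 down [AND]: Left radar faulted=not, Planning chain 2 fails=not → not all inputs occur → does not occur.
Autonomous vehicle fails to stop [OR]: Brake command lost=occurs, Perception stack 2 down=not, C CAN bus 2 degraded=not → at least one input occurs → occurs.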